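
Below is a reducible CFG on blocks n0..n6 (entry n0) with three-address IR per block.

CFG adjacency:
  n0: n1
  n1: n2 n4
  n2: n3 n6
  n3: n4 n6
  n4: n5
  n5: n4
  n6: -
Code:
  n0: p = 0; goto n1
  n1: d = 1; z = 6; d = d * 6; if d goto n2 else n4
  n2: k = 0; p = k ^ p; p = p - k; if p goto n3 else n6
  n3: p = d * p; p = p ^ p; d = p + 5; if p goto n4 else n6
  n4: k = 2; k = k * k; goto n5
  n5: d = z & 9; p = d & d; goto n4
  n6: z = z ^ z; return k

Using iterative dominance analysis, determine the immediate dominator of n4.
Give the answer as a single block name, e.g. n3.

idom tree: n1←n0 n2←n1 n3←n2 n4←n1 n5←n4 n6←n2
Dom at joins:
  n4: preds {n1,n3,n5}: {n0,n1} ∩ {n0,n1,n2,n3} ∩ {n0,n1,n4,n5} = {n0,n1}; idom=n1
  n6: preds {n2,n3}: {n0,n1,n2} ∩ {n0,n1,n2,n3} = {n0,n1,n2}; idom=n2

idom(n4) = n1

Answer: n1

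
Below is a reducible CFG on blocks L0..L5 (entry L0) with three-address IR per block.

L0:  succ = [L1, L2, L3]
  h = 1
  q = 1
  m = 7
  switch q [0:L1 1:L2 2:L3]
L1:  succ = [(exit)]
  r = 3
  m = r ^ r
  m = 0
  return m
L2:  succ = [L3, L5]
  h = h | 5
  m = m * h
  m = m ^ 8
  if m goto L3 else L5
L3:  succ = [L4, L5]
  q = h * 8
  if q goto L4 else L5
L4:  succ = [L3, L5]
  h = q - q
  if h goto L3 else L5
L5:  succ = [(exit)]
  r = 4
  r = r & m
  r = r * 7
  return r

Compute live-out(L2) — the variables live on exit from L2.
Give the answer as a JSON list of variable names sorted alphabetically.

Per-block:
  L0: def={h,m,q} ue=∅
  L1: def={m,r} ue=∅
  L2: def={h,m} ue={h,m}
  L3: def={q} ue={h}
  L4: def={h} ue={q}
  L5: def={r} ue={m}

Live sets:
  L0 li=∅ lo={h,m}
  L1 li=∅ lo=∅
  L2 li={h,m} lo={h,m}
  L3 li={h,m} lo={m,q}
  L4 li={m,q} lo={h,m}
  L5 li={m} lo=∅

live-out(L2) = ["h", "m"]

Answer: ["h", "m"]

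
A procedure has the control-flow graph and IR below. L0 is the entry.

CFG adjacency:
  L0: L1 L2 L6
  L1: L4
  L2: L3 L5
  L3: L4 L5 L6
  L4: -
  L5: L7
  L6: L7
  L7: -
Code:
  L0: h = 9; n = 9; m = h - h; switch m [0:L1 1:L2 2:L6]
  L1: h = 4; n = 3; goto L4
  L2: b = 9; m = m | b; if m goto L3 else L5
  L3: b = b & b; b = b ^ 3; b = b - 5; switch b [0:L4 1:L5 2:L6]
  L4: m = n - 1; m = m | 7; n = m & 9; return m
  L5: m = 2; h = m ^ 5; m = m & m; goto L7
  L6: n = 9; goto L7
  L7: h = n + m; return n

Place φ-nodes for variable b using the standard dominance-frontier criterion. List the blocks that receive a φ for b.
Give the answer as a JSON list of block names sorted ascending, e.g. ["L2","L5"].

idom tree: L1←L0 L2←L0 L3←L2 L4←L0 L5←L2 L6←L0 L7←L0
Dom at joins:
  L4: preds {L1,L3}: {L0,L1} ∩ {L0,L2,L3} = {L0}; idom=L0
  L5: preds {L2,L3}: {L0,L2} ∩ {L0,L2,L3} = {L0,L2}; idom=L2
  L6: preds {L0,L3}: {L0} ∩ {L0,L2,L3} = {L0}; idom=L0
  L7: preds {L5,L6}: {L0,L2,L5} ∩ {L0,L6} = {L0}; idom=L0

Frontier:
  join L4 pred L1: L1 stop@L0
  join L4 pred L3: L3→L2 stop@L0
  join L5 pred L2: · stop@L2
  join L5 pred L3: L3 stop@L2
  join L6 pred L0: · stop@L0
  join L6 pred L3: L3→L2 stop@L0
  join L7 pred L5: L5→L2 stop@L0
  join L7 pred L6: L6 stop@L0
  DF(L0)=∅
  DF(L1)={L4}
  DF(L2)={L4,L6,L7}
  DF(L3)={L4,L5,L6}
  DF(L4)=∅
  DF(L5)={L7}
  DF(L6)={L7}
  DF(L7)=∅

φ for b: defs {L2,L3}
  DF⁺ = {L4,L5,L6,L7}

Answer: ["L4", "L5", "L6", "L7"]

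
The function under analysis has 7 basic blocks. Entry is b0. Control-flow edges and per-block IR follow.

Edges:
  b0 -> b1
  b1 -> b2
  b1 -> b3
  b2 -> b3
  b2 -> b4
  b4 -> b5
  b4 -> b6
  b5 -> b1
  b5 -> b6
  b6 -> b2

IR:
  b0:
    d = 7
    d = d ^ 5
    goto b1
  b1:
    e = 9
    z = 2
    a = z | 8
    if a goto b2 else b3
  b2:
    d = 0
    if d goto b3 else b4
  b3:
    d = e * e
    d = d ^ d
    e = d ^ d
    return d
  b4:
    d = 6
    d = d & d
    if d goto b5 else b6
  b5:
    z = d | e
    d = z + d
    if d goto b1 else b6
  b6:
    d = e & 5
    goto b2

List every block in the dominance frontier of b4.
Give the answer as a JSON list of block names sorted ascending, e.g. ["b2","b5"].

idom tree: b1←b0 b2←b1 b3←b1 b4←b2 b5←b4 b6←b4
Dom at joins:
  b1: preds {b0,b5}: {b0} ∩ {b0,b1,b2,b4,b5} = {b0}; idom=b0
  b2: preds {b1,b6}: {b0,b1} ∩ {b0,b1,b2,b4,b6} = {b0,b1}; idom=b1
  b3: preds {b1,b2}: {b0,b1} ∩ {b0,b1,b2} = {b0,b1}; idom=b1
  b6: preds {b4,b5}: {b0,b1,b2,b4} ∩ {b0,b1,b2,b4,b5} = {b0,b1,b2,b4}; idom=b4

DF derivation:
  join b1 pred b0: · stop@b0
  join b1 pred b5: b5→b4→b2→b1 stop@b0
  join b2 pred b1: · stop@b1
  join b2 pred b6: b6→b4→b2 stop@b1
  join b3 pred b1: · stop@b1
  join b3 pred b2: b2 stop@b1
  join b6 pred b4: · stop@b4
  join b6 pred b5: b5 stop@b4
  DF(b0)=∅
  DF(b1)={b1}
  DF(b2)={b1,b2,b3}
  DF(b3)=∅
  DF(b4)={b1,b2}
  DF(b5)={b1,b6}
  DF(b6)={b2}

DF(b4) = ["b1", "b2"]

Answer: ["b1", "b2"]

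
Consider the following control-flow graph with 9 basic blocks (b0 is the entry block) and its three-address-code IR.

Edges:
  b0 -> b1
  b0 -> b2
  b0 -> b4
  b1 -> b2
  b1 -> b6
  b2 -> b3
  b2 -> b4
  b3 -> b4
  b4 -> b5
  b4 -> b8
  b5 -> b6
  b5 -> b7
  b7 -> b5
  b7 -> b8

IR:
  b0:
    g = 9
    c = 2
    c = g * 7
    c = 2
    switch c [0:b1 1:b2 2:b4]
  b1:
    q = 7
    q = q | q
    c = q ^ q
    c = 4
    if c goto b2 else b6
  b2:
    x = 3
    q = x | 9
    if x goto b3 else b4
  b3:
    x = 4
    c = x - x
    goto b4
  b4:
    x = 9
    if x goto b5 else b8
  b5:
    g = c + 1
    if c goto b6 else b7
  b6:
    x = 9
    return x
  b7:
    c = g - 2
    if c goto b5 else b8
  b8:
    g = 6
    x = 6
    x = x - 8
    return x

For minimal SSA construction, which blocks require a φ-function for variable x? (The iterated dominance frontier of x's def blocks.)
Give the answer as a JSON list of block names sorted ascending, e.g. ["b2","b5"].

Answer: ["b4", "b6"]

Derivation:
idom tree: b1←b0 b2←b0 b3←b2 b4←b0 b5←b4 b6←b0 b7←b5 b8←b4
Dom at joins:
  b2: preds {b0,b1}: {b0} ∩ {b0,b1} = {b0}; idom=b0
  b4: preds {b0,b2,b3}: {b0} ∩ {b0,b2} ∩ {b0,b2,b3} = {b0}; idom=b0
  b5: preds {b4,b7}: {b0,b4} ∩ {b0,b4,b5,b7} = {b0,b4}; idom=b4
  b6: preds {b1,b5}: {b0,b1} ∩ {b0,b4,b5} = {b0}; idom=b0
  b8: preds {b4,b7}: {b0,b4} ∩ {b0,b4,b5,b7} = {b0,b4}; idom=b4

DF walk-up:
  join b2 pred b0: · stop@b0
  join b2 pred b1: b1 stop@b0
  join b4 pred b0: · stop@b0
  join b4 pred b2: b2 stop@b0
  join b4 pred b3: b3→b2 stop@b0
  join b5 pred b4: · stop@b4
  join b5 pred b7: b7→b5 stop@b4
  join b6 pred b1: b1 stop@b0
  join b6 pred b5: b5→b4 stop@b0
  join b8 pred b4: · stop@b4
  join b8 pred b7: b7→b5 stop@b4
  b0 → ∅
  b1 → {b2,b6}
  b2 → {b4}
  b3 → {b4}
  b4 → {b6}
  b5 → {b5,b6,b8}
  b6 → ∅
  b7 → {b5,b8}
  b8 → ∅

φ for x: defs {b2,b3,b4,b6,b8}
  DF⁺ = {b4,b6}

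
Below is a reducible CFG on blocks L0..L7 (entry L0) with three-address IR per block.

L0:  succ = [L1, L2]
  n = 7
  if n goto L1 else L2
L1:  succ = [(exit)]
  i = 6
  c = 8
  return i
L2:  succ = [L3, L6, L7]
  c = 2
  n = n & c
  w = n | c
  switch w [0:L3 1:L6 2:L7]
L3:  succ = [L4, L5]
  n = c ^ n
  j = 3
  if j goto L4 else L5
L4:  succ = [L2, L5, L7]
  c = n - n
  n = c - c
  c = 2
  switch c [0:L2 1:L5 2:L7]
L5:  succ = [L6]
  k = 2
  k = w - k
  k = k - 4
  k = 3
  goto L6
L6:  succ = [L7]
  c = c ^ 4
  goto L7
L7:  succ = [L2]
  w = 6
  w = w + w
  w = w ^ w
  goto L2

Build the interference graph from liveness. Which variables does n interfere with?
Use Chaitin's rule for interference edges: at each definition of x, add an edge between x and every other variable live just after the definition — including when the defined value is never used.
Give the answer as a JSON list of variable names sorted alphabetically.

Answer: ["c", "j", "k", "w"]

Derivation:
def/use:
  L0: {n} / ∅
  L1: {c,i} / ∅
  L2: {c,n,w} / {n}
  L3: {j,n} / {c,n}
  L4: {c,n} / {n}
  L5: {k} / {w}
  L6: {c} / {c}
  L7: {w} / ∅

Liveness:
  L0 li=∅ lo={n}
  L1 li=∅ lo=∅
  L2 li={n} lo={c,n,w}
  L3 li={c,n,w} lo={c,n,w}
  L4 li={n,w} lo={c,n,w}
  L5 li={c,n,w} lo={c,n}
  L6 li={c,n} lo={n}
  L7 li={n} lo={n}

Interference:
  c — {i,j,k,n,w}
  i — {c}
  j — {c,n,w}
  k — {c,n,w}
  n — {c,j,k,w}
  w — {c,j,k,n}

N(n) = ["c", "j", "k", "w"]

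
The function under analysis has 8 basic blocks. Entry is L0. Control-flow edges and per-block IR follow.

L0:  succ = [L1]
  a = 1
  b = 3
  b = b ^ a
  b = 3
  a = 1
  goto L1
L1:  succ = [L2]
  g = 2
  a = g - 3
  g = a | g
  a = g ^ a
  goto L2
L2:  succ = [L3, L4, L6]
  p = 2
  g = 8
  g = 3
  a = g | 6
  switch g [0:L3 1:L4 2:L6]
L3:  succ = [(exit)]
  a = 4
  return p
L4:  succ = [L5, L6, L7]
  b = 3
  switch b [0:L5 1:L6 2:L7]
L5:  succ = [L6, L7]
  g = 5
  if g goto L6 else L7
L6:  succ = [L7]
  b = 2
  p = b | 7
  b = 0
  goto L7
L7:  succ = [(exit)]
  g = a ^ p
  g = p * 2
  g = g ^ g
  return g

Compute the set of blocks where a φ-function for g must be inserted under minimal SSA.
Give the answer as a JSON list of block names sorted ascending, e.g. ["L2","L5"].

Answer: ["L6", "L7"]

Working:
idom tree: L1←L0 L2←L1 L3←L2 L4←L2 L5←L4 L6←L2 L7←L2
Dom at joins:
  L6: preds {L2,L4,L5}: {L0,L1,L2} ∩ {L0,L1,L2,L4} ∩ {L0,L1,L2,L4,L5} = {L0,L1,L2}; idom=L2
  L7: preds {L4,L5,L6}: {L0,L1,L2,L4} ∩ {L0,L1,L2,L4,L5} ∩ {L0,L1,L2,L6} = {L0,L1,L2}; idom=L2

Frontier:
  join L6 pred L2: · stop@L2
  join L6 pred L4: L4 stop@L2
  join L6 pred L5: L5→L4 stop@L2
  join L7 pred L4: L4 stop@L2
  join L7 pred L5: L5→L4 stop@L2
  join L7 pred L6: L6 stop@L2
  L0: DF=∅
  L1: DF=∅
  L2: DF=∅
  L3: DF=∅
  L4: DF={L6,L7}
  L5: DF={L6,L7}
  L6: DF={L7}
  L7: DF=∅

φ for g: defs {L1,L2,L5,L7}
  DF⁺ = {L6,L7}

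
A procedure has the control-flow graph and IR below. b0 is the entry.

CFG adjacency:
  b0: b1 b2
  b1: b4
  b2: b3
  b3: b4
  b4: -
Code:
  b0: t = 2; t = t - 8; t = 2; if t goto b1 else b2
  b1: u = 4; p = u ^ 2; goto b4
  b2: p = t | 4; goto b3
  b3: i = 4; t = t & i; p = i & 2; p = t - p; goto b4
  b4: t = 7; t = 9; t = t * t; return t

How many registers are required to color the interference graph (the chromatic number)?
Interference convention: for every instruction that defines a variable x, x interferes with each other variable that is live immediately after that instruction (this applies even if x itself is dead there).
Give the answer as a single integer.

Answer: 2

Derivation:
Block summaries:
  b0: {t} / ∅
  b1: {p,u} / ∅
  b2: {p} / {t}
  b3: {i,p,t} / {t}
  b4: {t} / ∅

Backward fixpoint:
  live b0: ∅→{t}
  live b1: ∅→∅
  live b2: {t}→{t}
  live b3: {t}→∅
  live b4: ∅→∅

Conflict graph:
  i: {t}
  p: {t}
  t: {i,p}
  u: ∅

Colouring:
  clique {i,t} ⇒ need ≥ 2
  2-colouring: c0={t,u}  c1={i,p}
  χ = 2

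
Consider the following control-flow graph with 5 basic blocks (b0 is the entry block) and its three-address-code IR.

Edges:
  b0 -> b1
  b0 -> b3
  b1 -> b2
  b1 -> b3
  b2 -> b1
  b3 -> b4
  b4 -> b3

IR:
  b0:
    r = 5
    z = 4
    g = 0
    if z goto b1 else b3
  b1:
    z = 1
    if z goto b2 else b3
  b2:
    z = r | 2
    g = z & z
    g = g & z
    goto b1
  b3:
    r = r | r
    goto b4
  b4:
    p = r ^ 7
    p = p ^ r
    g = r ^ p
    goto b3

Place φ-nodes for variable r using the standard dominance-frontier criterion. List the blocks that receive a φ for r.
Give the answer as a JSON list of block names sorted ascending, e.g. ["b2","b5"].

idom tree: b1←b0 b2←b1 b3←b0 b4←b3
Dom∩ at merges:
  b1: preds {b0,b2}: {b0} ∩ {b0,b1,b2} = {b0}; idom=b0
  b3: preds {b0,b1,b4}: {b0} ∩ {b0,b1} ∩ {b0,b3,b4} = {b0}; idom=b0

DF walk-up:
  join b1 pred b0: · stop@b0
  join b1 pred b2: b2→b1 stop@b0
  join b3 pred b0: · stop@b0
  join b3 pred b1: b1 stop@b0
  join b3 pred b4: b4→b3 stop@b0
  DF(b0)=∅
  DF(b1)={b1,b3}
  DF(b2)={b1}
  DF(b3)={b3}
  DF(b4)={b3}

φ for r: defs {b0,b3}
  DF⁺ = {b3}

Answer: ["b3"]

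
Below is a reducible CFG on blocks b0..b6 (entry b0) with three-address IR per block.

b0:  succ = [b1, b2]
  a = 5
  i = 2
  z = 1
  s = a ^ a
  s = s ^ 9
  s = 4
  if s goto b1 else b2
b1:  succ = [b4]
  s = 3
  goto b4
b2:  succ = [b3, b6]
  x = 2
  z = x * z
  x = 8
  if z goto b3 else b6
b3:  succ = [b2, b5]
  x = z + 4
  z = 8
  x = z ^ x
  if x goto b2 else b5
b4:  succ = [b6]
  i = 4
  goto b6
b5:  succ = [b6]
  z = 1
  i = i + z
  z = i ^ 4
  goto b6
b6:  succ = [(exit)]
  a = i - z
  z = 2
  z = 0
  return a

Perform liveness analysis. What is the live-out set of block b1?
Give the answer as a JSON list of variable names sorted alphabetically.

Block summaries:
  b0: def={a,i,s,z} ue=∅
  b1: def={s} ue=∅
  b2: def={x,z} ue={z}
  b3: def={x,z} ue={z}
  b4: def={i} ue=∅
  b5: def={i,z} ue={i}
  b6: def={a,z} ue={i,z}

Backward fixpoint:
  b0 li=∅ lo={i,z}
  b1 li={z} lo={z}
  b2 li={i,z} lo={i,z}
  b3 li={i,z} lo={i,z}
  b4 li={z} lo={i,z}
  b5 li={i} lo={i,z}
  b6 li={i,z} lo=∅

live-out(b1) = ["z"]

Answer: ["z"]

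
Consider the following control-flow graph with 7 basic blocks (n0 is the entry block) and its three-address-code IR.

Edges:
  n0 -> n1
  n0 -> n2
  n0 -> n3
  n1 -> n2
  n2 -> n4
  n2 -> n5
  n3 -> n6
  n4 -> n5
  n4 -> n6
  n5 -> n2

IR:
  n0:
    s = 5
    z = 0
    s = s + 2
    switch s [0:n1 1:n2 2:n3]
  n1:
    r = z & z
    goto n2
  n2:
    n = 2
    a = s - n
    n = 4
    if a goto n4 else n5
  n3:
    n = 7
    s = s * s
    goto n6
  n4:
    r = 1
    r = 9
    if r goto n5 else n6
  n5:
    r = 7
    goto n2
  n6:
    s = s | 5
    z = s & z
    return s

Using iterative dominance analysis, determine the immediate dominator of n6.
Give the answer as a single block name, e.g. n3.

idom tree: n1←n0 n2←n0 n3←n0 n4←n2 n5←n2 n6←n0
Join-block Dom:
  n2: preds {n0,n1,n5}: {n0} ∩ {n0,n1} ∩ {n0,n2,n5} = {n0}; idom=n0
  n5: preds {n2,n4}: {n0,n2} ∩ {n0,n2,n4} = {n0,n2}; idom=n2
  n6: preds {n3,n4}: {n0,n3} ∩ {n0,n2,n4} = {n0}; idom=n0

idom(n6) = n0

Answer: n0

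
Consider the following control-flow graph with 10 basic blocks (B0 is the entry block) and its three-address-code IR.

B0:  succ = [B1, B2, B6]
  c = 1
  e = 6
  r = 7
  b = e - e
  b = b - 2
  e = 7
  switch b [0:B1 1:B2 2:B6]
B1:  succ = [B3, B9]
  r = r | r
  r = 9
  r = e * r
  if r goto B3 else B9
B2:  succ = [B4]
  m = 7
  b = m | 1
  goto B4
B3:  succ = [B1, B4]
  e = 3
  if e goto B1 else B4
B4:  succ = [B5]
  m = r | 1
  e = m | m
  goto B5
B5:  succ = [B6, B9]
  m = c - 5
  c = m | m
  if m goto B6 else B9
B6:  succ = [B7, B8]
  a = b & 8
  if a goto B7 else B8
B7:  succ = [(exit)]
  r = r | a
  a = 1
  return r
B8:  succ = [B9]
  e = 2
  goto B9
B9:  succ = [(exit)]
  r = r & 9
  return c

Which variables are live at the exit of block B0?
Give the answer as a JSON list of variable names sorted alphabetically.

Answer: ["b", "c", "e", "r"]

Working:
def/use:
  B0: def={b,c,e,r} ue=∅
  B1: def={r} ue={e,r}
  B2: def={b,m} ue=∅
  B3: def={e} ue=∅
  B4: def={e,m} ue={r}
  B5: def={c,m} ue={c}
  B6: def={a} ue={b}
  B7: def={a,r} ue={a,r}
  B8: def={e} ue=∅
  B9: def={r} ue={c,r}

Live sets:
  B0: in=∅ out={b,c,e,r}
  B1: in={b,c,e,r} out={b,c,r}
  B2: in={c,r} out={b,c,r}
  B3: in={b,c,r} out={b,c,e,r}
  B4: in={b,c,r} out={b,c,r}
  B5: in={b,c,r} out={b,c,r}
  B6: in={b,c,r} out={a,c,r}
  B7: in={a,r} out=∅
  B8: in={c,r} out={c,r}
  B9: in={c,r} out=∅

live-out(B0) = ["b", "c", "e", "r"]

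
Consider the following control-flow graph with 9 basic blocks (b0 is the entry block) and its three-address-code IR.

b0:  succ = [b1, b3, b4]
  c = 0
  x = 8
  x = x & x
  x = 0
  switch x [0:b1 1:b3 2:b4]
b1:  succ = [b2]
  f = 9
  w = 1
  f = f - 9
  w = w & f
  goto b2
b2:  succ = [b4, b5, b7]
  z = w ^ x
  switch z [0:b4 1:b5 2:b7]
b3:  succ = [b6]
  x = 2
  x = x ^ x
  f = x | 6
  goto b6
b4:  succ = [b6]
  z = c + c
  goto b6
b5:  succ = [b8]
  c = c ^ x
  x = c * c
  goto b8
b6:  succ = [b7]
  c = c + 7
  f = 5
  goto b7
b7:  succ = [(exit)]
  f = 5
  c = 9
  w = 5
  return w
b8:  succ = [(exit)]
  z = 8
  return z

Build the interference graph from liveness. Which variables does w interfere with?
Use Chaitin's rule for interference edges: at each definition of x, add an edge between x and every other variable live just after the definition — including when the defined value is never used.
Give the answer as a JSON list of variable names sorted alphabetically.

Answer: ["c", "f", "x"]

Analysis:
Per-block:
  b0 def {c,x} use ∅
  b1 def {f,w} use ∅
  b2 def {z} use {w,x}
  b3 def {f,x} use ∅
  b4 def {z} use {c}
  b5 def {c,x} use {c,x}
  b6 def {c,f} use {c}
  b7 def {c,f,w} use ∅
  b8 def {z} use ∅

Live sets:
  b0 li=∅ lo={c,x}
  b1 li={c,x} lo={c,w,x}
  b2 li={c,w,x} lo={c,x}
  b3 li={c} lo={c}
  b4 li={c} lo={c}
  b5 li={c,x} lo=∅
  b6 li={c} lo=∅
  b7 li=∅ lo=∅
  b8 li=∅ lo=∅

Interfere edges:
  c — {f,w,x,z}
  f — {c,w,x}
  w — {c,f,x}
  x — {c,f,w,z}
  z — {c,x}

N(w) = ["c", "f", "x"]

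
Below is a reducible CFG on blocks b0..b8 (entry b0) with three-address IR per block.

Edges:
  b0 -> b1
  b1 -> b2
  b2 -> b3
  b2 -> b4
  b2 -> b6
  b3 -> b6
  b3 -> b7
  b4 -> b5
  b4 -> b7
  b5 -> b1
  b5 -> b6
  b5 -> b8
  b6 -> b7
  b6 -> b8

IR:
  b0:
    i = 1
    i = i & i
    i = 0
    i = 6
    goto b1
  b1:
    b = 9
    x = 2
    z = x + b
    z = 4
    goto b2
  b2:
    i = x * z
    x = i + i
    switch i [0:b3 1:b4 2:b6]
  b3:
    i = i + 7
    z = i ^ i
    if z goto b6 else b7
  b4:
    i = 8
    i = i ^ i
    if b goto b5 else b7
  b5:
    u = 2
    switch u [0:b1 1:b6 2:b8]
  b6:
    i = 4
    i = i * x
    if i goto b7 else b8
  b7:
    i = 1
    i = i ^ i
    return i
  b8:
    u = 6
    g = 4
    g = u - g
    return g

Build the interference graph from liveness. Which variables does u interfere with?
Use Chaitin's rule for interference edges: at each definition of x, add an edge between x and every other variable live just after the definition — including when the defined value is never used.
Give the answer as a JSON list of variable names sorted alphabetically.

Answer: ["g", "x"]

Derivation:
Per-block:
  b0: {i} / ∅
  b1: {b,x,z} / ∅
  b2: {i,x} / {x,z}
  b3: {i,z} / {i}
  b4: {i} / {b}
  b5: {u} / ∅
  b6: {i} / {x}
  b7: {i} / ∅
  b8: {g,u} / ∅

Liveness:
  live b0: ∅→∅
  live b1: ∅→{b,x,z}
  live b2: {b,x,z}→{b,i,x}
  live b3: {i,x}→{x}
  live b4: {b,x}→{x}
  live b5: {x}→{x}
  live b6: {x}→∅
  live b7: ∅→∅
  live b8: ∅→∅

Interference:
  b: {i,x,z}
  g: {u}
  i: {b,x}
  u: {g,x}
  x: {b,i,u,z}
  z: {b,x}

N(u) = ["g", "x"]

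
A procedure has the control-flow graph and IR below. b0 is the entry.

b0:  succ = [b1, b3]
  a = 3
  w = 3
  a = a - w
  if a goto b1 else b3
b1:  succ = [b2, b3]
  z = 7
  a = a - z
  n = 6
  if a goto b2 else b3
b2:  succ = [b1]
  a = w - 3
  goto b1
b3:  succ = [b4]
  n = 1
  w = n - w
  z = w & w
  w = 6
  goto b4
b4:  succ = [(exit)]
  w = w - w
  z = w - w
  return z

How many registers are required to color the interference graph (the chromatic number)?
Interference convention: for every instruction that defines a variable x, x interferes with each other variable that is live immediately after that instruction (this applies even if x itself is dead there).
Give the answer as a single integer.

Answer: 3

Derivation:
Per-block:
  b0: def={a,w} ue=∅
  b1: def={a,n,z} ue={a}
  b2: def={a} ue={w}
  b3: def={n,w,z} ue={w}
  b4: def={w,z} ue={w}

Live sets:
  b0 li=∅ lo={a,w}
  b1 li={a,w} lo={w}
  b2 li={w} lo={a,w}
  b3 li={w} lo={w}
  b4 li={w} lo=∅

Interfere edges:
  a↔{n,w,z}
  n↔{a,w}
  w↔{a,n,z}
  z↔{a,w}

Registers:
  {a,n,w} pairwise interfere (3-clique) ⇒ χ ≥ 3
  3-colouring: R0={a}  R1={w}  R2={n,z}
  χ = 3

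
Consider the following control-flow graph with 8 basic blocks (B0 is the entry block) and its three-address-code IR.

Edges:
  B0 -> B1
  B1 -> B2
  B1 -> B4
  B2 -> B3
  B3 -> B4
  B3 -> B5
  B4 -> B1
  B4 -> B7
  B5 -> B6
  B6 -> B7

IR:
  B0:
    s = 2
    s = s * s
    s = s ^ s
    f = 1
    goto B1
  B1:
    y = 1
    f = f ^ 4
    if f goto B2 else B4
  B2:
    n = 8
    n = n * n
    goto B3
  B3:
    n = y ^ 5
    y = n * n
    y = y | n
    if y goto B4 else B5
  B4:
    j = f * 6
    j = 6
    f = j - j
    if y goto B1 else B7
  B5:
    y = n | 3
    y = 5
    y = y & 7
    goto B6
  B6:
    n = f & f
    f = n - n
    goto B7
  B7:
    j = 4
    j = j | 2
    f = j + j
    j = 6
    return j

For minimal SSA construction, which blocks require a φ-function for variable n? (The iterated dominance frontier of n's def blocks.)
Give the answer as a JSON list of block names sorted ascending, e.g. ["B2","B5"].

Answer: ["B1", "B4", "B7"]

Working:
idom tree: B1←B0 B2←B1 B3←B2 B4←B1 B5←B3 B6←B5 B7←B1
Join-block Dom:
  B1: preds {B0,B4}: {B0} ∩ {B0,B1,B4} = {B0}; idom=B0
  B4: preds {B1,B3}: {B0,B1} ∩ {B0,B1,B2,B3} = {B0,B1}; idom=B1
  B7: preds {B4,B6}: {B0,B1,B4} ∩ {B0,B1,B2,B3,B5,B6} = {B0,B1}; idom=B1

DF derivation:
  join B1 pred B0: · stop@B0
  join B1 pred B4: B4→B1 stop@B0
  join B4 pred B1: · stop@B1
  join B4 pred B3: B3→B2 stop@B1
  join B7 pred B4: B4 stop@B1
  join B7 pred B6: B6→B5→B3→B2 stop@B1
  DF(B0)=∅
  DF(B1)={B1}
  DF(B2)={B4,B7}
  DF(B3)={B4,B7}
  DF(B4)={B1,B7}
  DF(B5)={B7}
  DF(B6)={B7}
  DF(B7)=∅

φ for n: defs {B2,B3,B6}
  DF⁺ = {B1,B4,B7}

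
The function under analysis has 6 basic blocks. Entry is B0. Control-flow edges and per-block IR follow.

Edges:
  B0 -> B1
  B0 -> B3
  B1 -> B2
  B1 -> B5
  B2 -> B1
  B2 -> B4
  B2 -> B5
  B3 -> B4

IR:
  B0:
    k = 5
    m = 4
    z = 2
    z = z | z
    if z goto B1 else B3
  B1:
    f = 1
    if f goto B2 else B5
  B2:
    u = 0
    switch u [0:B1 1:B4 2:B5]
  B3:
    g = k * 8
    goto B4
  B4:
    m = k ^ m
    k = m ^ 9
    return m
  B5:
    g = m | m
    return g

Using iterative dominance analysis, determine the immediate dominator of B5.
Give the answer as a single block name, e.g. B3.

Answer: B1

Derivation:
idom tree: B1←B0 B2←B1 B3←B0 B4←B0 B5←B1
Join-block Dom:
  B1: preds {B0,B2}: {B0} ∩ {B0,B1,B2} = {B0}; idom=B0
  B4: preds {B2,B3}: {B0,B1,B2} ∩ {B0,B3} = {B0}; idom=B0
  B5: preds {B1,B2}: {B0,B1} ∩ {B0,B1,B2} = {B0,B1}; idom=B1

idom(B5) = B1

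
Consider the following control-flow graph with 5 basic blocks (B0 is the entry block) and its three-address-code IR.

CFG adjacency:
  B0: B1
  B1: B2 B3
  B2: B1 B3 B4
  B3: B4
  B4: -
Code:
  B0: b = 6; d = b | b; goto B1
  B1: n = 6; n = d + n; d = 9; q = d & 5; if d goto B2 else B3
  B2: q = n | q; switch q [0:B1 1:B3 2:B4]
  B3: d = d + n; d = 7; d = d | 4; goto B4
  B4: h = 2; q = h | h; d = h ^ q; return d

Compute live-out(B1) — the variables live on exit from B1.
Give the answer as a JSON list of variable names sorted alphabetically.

Per-block:
  B0: def={b,d} ue=∅
  B1: def={d,n,q} ue={d}
  B2: def={q} ue={n,q}
  B3: def={d} ue={d,n}
  B4: def={d,h,q} ue=∅

Backward fixpoint:
  live B0: ∅→{d}
  live B1: {d}→{d,n,q}
  live B2: {d,n,q}→{d,n}
  live B3: {d,n}→∅
  live B4: ∅→∅

live-out(B1) = ["d", "n", "q"]

Answer: ["d", "n", "q"]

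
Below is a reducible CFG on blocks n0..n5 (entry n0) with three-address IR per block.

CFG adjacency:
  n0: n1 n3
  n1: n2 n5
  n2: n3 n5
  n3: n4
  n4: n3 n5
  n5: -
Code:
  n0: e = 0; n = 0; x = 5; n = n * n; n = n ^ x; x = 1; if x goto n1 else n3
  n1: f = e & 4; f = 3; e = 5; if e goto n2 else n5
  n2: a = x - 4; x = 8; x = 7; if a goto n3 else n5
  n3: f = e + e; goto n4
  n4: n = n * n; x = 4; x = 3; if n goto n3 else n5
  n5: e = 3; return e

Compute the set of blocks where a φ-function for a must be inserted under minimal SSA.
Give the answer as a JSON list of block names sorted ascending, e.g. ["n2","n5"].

Answer: ["n3", "n5"]

Analysis:
idom tree: n1←n0 n2←n1 n3←n0 n4←n3 n5←n0
Dom at joins:
  n3: preds {n0,n2,n4}: {n0} ∩ {n0,n1,n2} ∩ {n0,n3,n4} = {n0}; idom=n0
  n5: preds {n1,n2,n4}: {n0,n1} ∩ {n0,n1,n2} ∩ {n0,n3,n4} = {n0}; idom=n0

DF walk-up:
  n3←n0: walk · to n0
  n3←n2: walk n2→n1 to n0
  n3←n4: walk n4→n3 to n0
  n5←n1: walk n1 to n0
  n5←n2: walk n2→n1 to n0
  n5←n4: walk n4→n3 to n0
  n0 → ∅
  n1 → {n3,n5}
  n2 → {n3,n5}
  n3 → {n3,n5}
  n4 → {n3,n5}
  n5 → ∅

φ for a: defs {n2}
  DF⁺ = {n3,n5}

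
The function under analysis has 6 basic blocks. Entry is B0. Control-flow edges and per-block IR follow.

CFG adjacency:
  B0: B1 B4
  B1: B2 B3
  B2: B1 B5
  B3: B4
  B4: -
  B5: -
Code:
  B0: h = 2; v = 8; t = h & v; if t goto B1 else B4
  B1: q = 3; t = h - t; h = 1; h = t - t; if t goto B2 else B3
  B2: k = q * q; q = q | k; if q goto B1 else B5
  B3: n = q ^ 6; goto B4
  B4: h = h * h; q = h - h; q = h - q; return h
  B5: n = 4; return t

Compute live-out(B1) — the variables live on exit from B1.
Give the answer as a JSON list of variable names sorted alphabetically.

Block summaries:
  B0 def {h,t,v} use ∅
  B1 def {h,q,t} use {h,t}
  B2 def {k,q} use {q}
  B3 def {n} use {q}
  B4 def {h,q} use {h}
  B5 def {n} use {t}

Live sets:
  B0 li=∅ lo={h,t}
  B1 li={h,t} lo={h,q,t}
  B2 li={h,q,t} lo={h,t}
  B3 li={h,q} lo={h}
  B4 li={h} lo=∅
  B5 li={t} lo=∅

live-out(B1) = ["h", "q", "t"]

Answer: ["h", "q", "t"]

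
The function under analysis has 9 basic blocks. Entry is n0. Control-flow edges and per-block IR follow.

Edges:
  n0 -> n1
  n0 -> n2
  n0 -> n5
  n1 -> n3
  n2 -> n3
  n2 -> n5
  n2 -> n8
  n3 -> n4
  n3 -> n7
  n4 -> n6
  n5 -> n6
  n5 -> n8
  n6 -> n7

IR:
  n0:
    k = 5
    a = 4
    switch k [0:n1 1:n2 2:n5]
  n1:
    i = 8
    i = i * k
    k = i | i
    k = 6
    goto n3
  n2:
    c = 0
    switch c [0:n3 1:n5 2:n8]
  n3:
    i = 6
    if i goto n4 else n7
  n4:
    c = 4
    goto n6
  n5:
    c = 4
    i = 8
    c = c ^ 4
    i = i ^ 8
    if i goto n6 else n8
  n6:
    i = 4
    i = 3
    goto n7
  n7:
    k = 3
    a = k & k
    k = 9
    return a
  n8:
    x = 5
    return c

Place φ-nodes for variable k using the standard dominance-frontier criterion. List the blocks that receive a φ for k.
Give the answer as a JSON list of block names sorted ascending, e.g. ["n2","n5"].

idom tree: n1←n0 n2←n0 n3←n0 n4←n3 n5←n0 n6←n0 n7←n0 n8←n0
Dom at joins:
  n3: preds {n1,n2}: {n0,n1} ∩ {n0,n2} = {n0}; idom=n0
  n5: preds {n0,n2}: {n0} ∩ {n0,n2} = {n0}; idom=n0
  n6: preds {n4,n5}: {n0,n3,n4} ∩ {n0,n5} = {n0}; idom=n0
  n7: preds {n3,n6}: {n0,n3} ∩ {n0,n6} = {n0}; idom=n0
  n8: preds {n2,n5}: {n0,n2} ∩ {n0,n5} = {n0}; idom=n0

DF walk-up:
  n3←n1: walk n1 to n0
  n3←n2: walk n2 to n0
  n5←n0: walk · to n0
  n5←n2: walk n2 to n0
  n6←n4: walk n4→n3 to n0
  n6←n5: walk n5 to n0
  n7←n3: walk n3 to n0
  n7←n6: walk n6 to n0
  n8←n2: walk n2 to n0
  n8←n5: walk n5 to n0
  n0: DF=∅
  n1: DF={n3}
  n2: DF={n3,n5,n8}
  n3: DF={n6,n7}
  n4: DF={n6}
  n5: DF={n6,n8}
  n6: DF={n7}
  n7: DF=∅
  n8: DF=∅

φ for k: defs {n0,n1,n7}
  DF⁺ = {n3,n6,n7}

Answer: ["n3", "n6", "n7"]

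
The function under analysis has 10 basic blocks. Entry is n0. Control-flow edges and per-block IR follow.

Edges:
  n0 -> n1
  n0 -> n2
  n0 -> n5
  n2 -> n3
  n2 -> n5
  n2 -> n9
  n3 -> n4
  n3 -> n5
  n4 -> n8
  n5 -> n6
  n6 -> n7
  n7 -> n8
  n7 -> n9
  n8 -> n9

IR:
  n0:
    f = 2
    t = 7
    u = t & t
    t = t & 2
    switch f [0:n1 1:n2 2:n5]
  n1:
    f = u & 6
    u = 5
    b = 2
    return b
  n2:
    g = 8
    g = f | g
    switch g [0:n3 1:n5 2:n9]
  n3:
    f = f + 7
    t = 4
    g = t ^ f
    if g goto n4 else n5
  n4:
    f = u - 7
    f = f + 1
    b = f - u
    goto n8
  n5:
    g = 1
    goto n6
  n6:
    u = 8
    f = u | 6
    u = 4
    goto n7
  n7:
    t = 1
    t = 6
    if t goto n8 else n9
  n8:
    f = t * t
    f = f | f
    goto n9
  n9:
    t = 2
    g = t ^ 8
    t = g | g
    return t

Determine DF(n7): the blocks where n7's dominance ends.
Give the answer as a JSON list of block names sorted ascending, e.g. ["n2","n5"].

idom tree: n1←n0 n2←n0 n3←n2 n4←n3 n5←n0 n6←n5 n7←n6 n8←n0 n9←n0
Join-block Dom:
  n5: preds {n0,n2,n3}: {n0} ∩ {n0,n2} ∩ {n0,n2,n3} = {n0}; idom=n0
  n8: preds {n4,n7}: {n0,n2,n3,n4} ∩ {n0,n5,n6,n7} = {n0}; idom=n0
  n9: preds {n2,n7,n8}: {n0,n2} ∩ {n0,n5,n6,n7} ∩ {n0,n8} = {n0}; idom=n0

Frontier:
  n5←n0: walk · to n0
  n5←n2: walk n2 to n0
  n5←n3: walk n3→n2 to n0
  n8←n4: walk n4→n3→n2 to n0
  n8←n7: walk n7→n6→n5 to n0
  n9←n2: walk n2 to n0
  n9←n7: walk n7→n6→n5 to n0
  n9←n8: walk n8 to n0
  n0 → ∅
  n1 → ∅
  n2 → {n5,n8,n9}
  n3 → {n5,n8}
  n4 → {n8}
  n5 → {n8,n9}
  n6 → {n8,n9}
  n7 → {n8,n9}
  n8 → {n9}
  n9 → ∅

DF(n7) = ["n8", "n9"]

Answer: ["n8", "n9"]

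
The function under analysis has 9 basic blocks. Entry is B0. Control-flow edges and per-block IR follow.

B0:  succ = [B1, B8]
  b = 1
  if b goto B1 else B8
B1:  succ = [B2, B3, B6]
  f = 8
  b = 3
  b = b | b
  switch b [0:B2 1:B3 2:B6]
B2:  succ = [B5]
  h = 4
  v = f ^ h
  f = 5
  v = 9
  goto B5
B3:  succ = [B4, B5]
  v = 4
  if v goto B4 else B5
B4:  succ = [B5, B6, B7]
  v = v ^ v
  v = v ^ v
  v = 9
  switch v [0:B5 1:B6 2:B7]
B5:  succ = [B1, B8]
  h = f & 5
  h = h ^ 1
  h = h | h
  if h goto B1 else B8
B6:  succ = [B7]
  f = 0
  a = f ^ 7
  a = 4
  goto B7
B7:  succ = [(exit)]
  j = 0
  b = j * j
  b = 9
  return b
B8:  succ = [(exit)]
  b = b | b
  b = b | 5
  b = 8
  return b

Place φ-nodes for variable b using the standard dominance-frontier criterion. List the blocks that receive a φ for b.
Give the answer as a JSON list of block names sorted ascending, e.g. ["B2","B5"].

Answer: ["B1", "B8"]

Working:
idom tree: B1←B0 B2←B1 B3←B1 B4←B3 B5←B1 B6←B1 B7←B1 B8←B0
Dom at joins:
  B1: preds {B0,B5}: {B0} ∩ {B0,B1,B5} = {B0}; idom=B0
  B5: preds {B2,B3,B4}: {B0,B1,B2} ∩ {B0,B1,B3} ∩ {B0,B1,B3,B4} = {B0,B1}; idom=B1
  B6: preds {B1,B4}: {B0,B1} ∩ {B0,B1,B3,B4} = {B0,B1}; idom=B1
  B7: preds {B4,B6}: {B0,B1,B3,B4} ∩ {B0,B1,B6} = {B0,B1}; idom=B1
  B8: preds {B0,B5}: {B0} ∩ {B0,B1,B5} = {B0}; idom=B0

DF derivation:
  join B1 pred B0: · stop@B0
  join B1 pred B5: B5→B1 stop@B0
  join B5 pred B2: B2 stop@B1
  join B5 pred B3: B3 stop@B1
  join B5 pred B4: B4→B3 stop@B1
  join B6 pred B1: · stop@B1
  join B6 pred B4: B4→B3 stop@B1
  join B7 pred B4: B4→B3 stop@B1
  join B7 pred B6: B6 stop@B1
  join B8 pred B0: · stop@B0
  join B8 pred B5: B5→B1 stop@B0
  B0: DF=∅
  B1: DF={B1,B8}
  B2: DF={B5}
  B3: DF={B5,B6,B7}
  B4: DF={B5,B6,B7}
  B5: DF={B1,B8}
  B6: DF={B7}
  B7: DF=∅
  B8: DF=∅

φ for b: defs {B0,B1,B7,B8}
  DF⁺ = {B1,B8}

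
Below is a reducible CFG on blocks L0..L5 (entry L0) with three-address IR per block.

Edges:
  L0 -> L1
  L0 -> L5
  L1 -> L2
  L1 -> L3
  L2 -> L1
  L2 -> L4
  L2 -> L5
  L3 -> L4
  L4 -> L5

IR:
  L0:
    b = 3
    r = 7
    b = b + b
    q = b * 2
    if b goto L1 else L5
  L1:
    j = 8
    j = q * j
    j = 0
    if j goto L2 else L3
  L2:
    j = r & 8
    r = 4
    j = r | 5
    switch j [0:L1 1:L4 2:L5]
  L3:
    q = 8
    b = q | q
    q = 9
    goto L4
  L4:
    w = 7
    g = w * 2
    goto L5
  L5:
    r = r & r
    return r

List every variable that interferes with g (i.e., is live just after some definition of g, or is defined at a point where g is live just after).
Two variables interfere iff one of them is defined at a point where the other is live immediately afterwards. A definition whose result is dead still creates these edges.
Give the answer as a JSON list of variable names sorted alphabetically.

Answer: ["r"]

Working:
Block summaries:
  L0 def {b,q,r} use ∅
  L1 def {j} use {q}
  L2 def {j,r} use {r}
  L3 def {b,q} use ∅
  L4 def {g,w} use ∅
  L5 def {r} use {r}

Live sets:
  L0: in=∅ out={q,r}
  L1: in={q,r} out={q,r}
  L2: in={q,r} out={q,r}
  L3: in={r} out={r}
  L4: in={r} out={r}
  L5: in={r} out=∅

Interference:
  b↔{q,r}
  g↔{r}
  j↔{q,r}
  q↔{b,j,r}
  r↔{b,g,j,q,w}
  w↔{r}

N(g) = ["r"]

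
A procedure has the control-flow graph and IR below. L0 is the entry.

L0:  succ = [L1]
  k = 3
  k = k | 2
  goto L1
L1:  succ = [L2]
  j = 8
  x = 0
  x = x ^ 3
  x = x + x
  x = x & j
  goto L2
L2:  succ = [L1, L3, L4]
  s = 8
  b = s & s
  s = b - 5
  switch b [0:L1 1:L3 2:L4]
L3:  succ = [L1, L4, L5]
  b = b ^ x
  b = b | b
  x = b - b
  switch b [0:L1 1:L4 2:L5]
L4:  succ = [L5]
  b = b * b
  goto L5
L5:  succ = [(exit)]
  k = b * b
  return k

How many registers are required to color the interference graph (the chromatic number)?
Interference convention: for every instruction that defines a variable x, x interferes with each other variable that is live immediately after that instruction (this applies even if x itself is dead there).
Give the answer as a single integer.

Block summaries:
  L0 def {k} use ∅
  L1 def {j,x} use ∅
  L2 def {b,s} use ∅
  L3 def {b,x} use {b,x}
  L4 def {b} use {b}
  L5 def {k} use {b}

Live sets:
  L0 li=∅ lo=∅
  L1 li=∅ lo={x}
  L2 li={x} lo={b,x}
  L3 li={b,x} lo={b}
  L4 li={b} lo={b}
  L5 li={b} lo=∅

Conflict graph:
  b: {s,x}
  j: {x}
  k: ∅
  s: {b,x}
  x: {b,j,s}

Registers:
  lower bound: {b,s,x} mutually conflict ⇒ χ ≥ 3
  assign b→r1 j→r1 k→r0 s→r2 x→r0 — no edge inside a register ⇒ χ ≤ 3
  χ = 3

Answer: 3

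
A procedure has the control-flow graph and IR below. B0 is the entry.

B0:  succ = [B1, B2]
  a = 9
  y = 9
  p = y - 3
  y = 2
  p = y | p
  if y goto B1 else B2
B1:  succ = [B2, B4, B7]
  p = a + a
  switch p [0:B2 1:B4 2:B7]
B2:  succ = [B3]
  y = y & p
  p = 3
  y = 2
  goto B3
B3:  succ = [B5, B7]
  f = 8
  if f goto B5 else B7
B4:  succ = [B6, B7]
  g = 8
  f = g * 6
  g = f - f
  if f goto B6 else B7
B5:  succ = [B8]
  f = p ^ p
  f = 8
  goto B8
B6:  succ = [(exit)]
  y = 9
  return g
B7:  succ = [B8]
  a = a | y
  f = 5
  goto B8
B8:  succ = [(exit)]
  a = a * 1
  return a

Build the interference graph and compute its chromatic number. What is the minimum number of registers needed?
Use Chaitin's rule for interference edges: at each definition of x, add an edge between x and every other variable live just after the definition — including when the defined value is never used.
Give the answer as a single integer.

def/use:
  B0: def={a,p,y} ue=∅
  B1: def={p} ue={a}
  B2: def={p,y} ue={p,y}
  B3: def={f} ue=∅
  B4: def={f,g} ue=∅
  B5: def={f} ue={p}
  B6: def={y} ue={g}
  B7: def={a,f} ue={a,y}
  B8: def={a} ue={a}

Live sets:
  B0: in=∅ out={a,p,y}
  B1: in={a,y} out={a,p,y}
  B2: in={a,p,y} out={a,p,y}
  B3: in={a,p,y} out={a,p,y}
  B4: in={a,y} out={a,g,y}
  B5: in={a,p} out={a}
  B6: in={g} out=∅
  B7: in={a,y} out={a}
  B8: in={a} out=∅

Interference:
  a — {f,g,p,y}
  f — {a,g,p,y}
  g — {a,f,y}
  p — {a,f,y}
  y — {a,f,g,p}

Colouring:
  clique {a,f,g,y} ⇒ need ≥ 4
  assign a→r0 f→r1 g→r3 p→r3 y→r2 — no edge inside a register ⇒ χ ≤ 4
  χ = 4

Answer: 4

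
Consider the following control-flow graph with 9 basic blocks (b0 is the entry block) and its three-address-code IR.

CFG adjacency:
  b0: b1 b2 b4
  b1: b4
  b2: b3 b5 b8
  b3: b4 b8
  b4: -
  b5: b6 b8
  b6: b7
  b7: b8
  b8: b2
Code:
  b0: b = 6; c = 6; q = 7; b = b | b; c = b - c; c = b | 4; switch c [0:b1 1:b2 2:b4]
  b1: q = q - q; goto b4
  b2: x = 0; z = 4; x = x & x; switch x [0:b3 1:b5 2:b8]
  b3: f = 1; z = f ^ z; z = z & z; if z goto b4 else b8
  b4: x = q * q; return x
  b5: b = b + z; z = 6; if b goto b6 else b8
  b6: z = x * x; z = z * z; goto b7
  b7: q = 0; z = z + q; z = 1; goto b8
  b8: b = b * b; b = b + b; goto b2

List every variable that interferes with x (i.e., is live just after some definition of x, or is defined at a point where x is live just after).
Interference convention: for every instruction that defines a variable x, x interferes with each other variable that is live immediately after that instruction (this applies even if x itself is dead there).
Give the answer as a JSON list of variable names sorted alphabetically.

def/use:
  b0: {b,c,q} / ∅
  b1: {q} / {q}
  b2: {x,z} / ∅
  b3: {f,z} / {z}
  b4: {x} / {q}
  b5: {b,z} / {b,z}
  b6: {z} / {x}
  b7: {q,z} / {z}
  b8: {b} / {b}

Liveness:
  b0 li=∅ lo={b,q}
  b1 li={q} lo={q}
  b2 li={b,q} lo={b,q,x,z}
  b3 li={b,q,z} lo={b,q}
  b4 li={q} lo=∅
  b5 li={b,q,x,z} lo={b,q,x}
  b6 li={b,x} lo={b,z}
  b7 li={b,z} lo={b,q}
  b8 li={b,q} lo={b,q}

Interference:
  b↔{c,f,q,x,z}
  c↔{b,q}
  f↔{b,q,z}
  q↔{b,c,f,x,z}
  x↔{b,q,z}
  z↔{b,f,q,x}

N(x) = ["b", "q", "z"]

Answer: ["b", "q", "z"]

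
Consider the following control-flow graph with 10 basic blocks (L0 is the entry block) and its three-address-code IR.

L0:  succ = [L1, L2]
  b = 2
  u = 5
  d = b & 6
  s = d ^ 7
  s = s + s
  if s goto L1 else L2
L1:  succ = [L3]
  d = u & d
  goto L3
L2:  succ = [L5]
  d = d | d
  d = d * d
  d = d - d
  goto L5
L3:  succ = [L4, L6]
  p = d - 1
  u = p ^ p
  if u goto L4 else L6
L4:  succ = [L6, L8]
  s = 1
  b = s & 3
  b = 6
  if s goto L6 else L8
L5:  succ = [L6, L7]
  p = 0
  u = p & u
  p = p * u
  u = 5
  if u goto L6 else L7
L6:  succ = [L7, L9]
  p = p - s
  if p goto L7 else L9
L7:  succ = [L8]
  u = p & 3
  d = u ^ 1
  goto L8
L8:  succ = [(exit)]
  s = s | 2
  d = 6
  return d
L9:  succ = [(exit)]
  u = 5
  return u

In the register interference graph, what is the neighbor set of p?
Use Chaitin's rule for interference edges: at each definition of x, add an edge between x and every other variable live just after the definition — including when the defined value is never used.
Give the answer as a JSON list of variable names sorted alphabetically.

Answer: ["b", "s", "u"]

Analysis:
Per-block:
  L0 def {b,d,s,u} use ∅
  L1 def {d} use {d,u}
  L2 def {d} use {d}
  L3 def {p,u} use {d}
  L4 def {b,s} use ∅
  L5 def {p,u} use {u}
  L6 def {p} use {p,s}
  L7 def {d,u} use {p}
  L8 def {d,s} use {s}
  L9 def {u} use ∅

Liveness:
  L0: in=∅ out={d,s,u}
  L1: in={d,s,u} out={d,s}
  L2: in={d,s,u} out={s,u}
  L3: in={d,s} out={p,s}
  L4: in={p} out={p,s}
  L5: in={s,u} out={p,s}
  L6: in={p,s} out={p,s}
  L7: in={p,s} out={s}
  L8: in={s} out=∅
  L9: in=∅ out=∅

Interfere edges:
  b↔{p,s,u}
  d↔{s,u}
  p↔{b,s,u}
  s↔{b,d,p,u}
  u↔{b,d,p,s}

N(p) = ["b", "s", "u"]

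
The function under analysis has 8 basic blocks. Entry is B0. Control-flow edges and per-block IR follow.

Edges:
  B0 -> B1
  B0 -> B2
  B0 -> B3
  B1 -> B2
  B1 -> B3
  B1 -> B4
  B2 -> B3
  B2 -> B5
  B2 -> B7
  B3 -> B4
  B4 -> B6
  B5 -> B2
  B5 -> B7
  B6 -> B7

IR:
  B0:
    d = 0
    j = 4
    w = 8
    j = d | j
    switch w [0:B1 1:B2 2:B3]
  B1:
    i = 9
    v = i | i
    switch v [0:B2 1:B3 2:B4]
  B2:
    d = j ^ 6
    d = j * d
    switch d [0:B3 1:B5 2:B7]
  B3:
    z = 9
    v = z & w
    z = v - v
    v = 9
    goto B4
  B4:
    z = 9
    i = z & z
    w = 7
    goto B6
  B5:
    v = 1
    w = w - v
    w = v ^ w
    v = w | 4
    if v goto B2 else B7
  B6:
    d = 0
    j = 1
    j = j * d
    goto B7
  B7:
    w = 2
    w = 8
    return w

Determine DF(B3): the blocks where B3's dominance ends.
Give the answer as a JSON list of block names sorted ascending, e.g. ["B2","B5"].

Answer: ["B4"]

Analysis:
idom tree: B1←B0 B2←B0 B3←B0 B4←B0 B5←B2 B6←B4 B7←B0
Join-block Dom:
  B2: preds {B0,B1,B5}: {B0} ∩ {B0,B1} ∩ {B0,B2,B5} = {B0}; idom=B0
  B3: preds {B0,B1,B2}: {B0} ∩ {B0,B1} ∩ {B0,B2} = {B0}; idom=B0
  B4: preds {B1,B3}: {B0,B1} ∩ {B0,B3} = {B0}; idom=B0
  B7: preds {B2,B5,B6}: {B0,B2} ∩ {B0,B2,B5} ∩ {B0,B4,B6} = {B0}; idom=B0

DF derivation:
  join B2 pred B0: · stop@B0
  join B2 pred B1: B1 stop@B0
  join B2 pred B5: B5→B2 stop@B0
  join B3 pred B0: · stop@B0
  join B3 pred B1: B1 stop@B0
  join B3 pred B2: B2 stop@B0
  join B4 pred B1: B1 stop@B0
  join B4 pred B3: B3 stop@B0
  join B7 pred B2: B2 stop@B0
  join B7 pred B5: B5→B2 stop@B0
  join B7 pred B6: B6→B4 stop@B0
  B0 → ∅
  B1 → {B2,B3,B4}
  B2 → {B2,B3,B7}
  B3 → {B4}
  B4 → {B7}
  B5 → {B2,B7}
  B6 → {B7}
  B7 → ∅

DF(B3) = ["B4"]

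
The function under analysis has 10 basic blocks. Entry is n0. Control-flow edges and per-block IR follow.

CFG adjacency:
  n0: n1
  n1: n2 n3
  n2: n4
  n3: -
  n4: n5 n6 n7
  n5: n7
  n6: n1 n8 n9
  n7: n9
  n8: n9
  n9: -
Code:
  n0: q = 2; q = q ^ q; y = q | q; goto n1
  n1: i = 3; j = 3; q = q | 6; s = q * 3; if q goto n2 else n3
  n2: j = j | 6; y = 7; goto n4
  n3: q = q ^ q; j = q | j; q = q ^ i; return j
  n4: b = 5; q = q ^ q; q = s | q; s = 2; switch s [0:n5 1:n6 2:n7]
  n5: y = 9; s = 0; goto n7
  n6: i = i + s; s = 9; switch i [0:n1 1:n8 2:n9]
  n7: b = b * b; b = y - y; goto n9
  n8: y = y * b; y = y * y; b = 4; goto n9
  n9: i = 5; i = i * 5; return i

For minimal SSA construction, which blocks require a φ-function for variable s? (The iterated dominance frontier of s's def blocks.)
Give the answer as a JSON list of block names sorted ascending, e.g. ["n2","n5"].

Answer: ["n1", "n7", "n9"]

Derivation:
idom tree: n1←n0 n2←n1 n3←n1 n4←n2 n5←n4 n6←n4 n7←n4 n8←n6 n9←n4
Join-block Dom:
  n1: preds {n0,n6}: {n0} ∩ {n0,n1,n2,n4,n6} = {n0}; idom=n0
  n7: preds {n4,n5}: {n0,n1,n2,n4} ∩ {n0,n1,n2,n4,n5} = {n0,n1,n2,n4}; idom=n4
  n9: preds {n6,n7,n8}: {n0,n1,n2,n4,n6} ∩ {n0,n1,n2,n4,n7} ∩ {n0,n1,n2,n4,n6,n8} = {n0,n1,n2,n4}; idom=n4

Frontier:
  n1←n0: walk · to n0
  n1←n6: walk n6→n4→n2→n1 to n0
  n7←n4: walk · to n4
  n7←n5: walk n5 to n4
  n9←n6: walk n6 to n4
  n9←n7: walk n7 to n4
  n9←n8: walk n8→n6 to n4
  DF(n0)=∅
  DF(n1)={n1}
  DF(n2)={n1}
  DF(n3)=∅
  DF(n4)={n1}
  DF(n5)={n7}
  DF(n6)={n1,n9}
  DF(n7)={n9}
  DF(n8)={n9}
  DF(n9)=∅

φ for s: defs {n1,n4,n5,n6}
  DF⁺ = {n1,n7,n9}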